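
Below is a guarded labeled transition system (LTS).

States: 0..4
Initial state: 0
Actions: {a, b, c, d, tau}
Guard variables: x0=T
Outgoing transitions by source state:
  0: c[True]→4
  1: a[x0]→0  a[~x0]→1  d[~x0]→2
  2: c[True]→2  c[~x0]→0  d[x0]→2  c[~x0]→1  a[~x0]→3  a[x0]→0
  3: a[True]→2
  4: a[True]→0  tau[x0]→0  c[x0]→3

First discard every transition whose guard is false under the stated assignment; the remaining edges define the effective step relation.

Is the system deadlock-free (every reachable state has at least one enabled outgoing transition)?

Reachable = {0,2,3,4}
  0: c→4  [deg 1]
  2: a→0  c→2  d→2  [deg 3]
  3: a→2  [deg 1]
  4: a→0  c→3  tau→0  [deg 3]

Answer: DEADLOCK-FREE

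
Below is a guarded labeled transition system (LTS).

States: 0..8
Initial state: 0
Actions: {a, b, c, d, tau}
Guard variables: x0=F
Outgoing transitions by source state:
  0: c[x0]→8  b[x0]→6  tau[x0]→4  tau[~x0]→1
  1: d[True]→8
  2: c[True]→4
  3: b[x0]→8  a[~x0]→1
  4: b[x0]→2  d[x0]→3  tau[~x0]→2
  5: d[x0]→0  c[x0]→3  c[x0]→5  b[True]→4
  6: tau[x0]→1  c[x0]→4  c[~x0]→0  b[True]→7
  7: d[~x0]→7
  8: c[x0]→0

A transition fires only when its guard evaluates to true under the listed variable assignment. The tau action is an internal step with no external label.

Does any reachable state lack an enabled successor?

Answer: DEADLOCK at state 8

Working:
R = {0,1,8}
  0: tau→1  [1 exit(s)]
  1: d→8  [1 exit(s)]
  8: ∅  [no exit]
witness 8: tau·d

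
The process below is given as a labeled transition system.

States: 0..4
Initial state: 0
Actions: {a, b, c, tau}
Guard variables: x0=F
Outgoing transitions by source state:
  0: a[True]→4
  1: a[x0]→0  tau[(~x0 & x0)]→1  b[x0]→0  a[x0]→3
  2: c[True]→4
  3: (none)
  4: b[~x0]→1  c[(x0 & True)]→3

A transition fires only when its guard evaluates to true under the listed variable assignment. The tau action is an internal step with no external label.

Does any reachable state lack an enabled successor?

Reachable = {0,1,4}
  0: a→4  [1 out]
  1: ∅  [no exit]
  4: b→1  [1 out]
witness 1: a·b

Answer: DEADLOCK at state 1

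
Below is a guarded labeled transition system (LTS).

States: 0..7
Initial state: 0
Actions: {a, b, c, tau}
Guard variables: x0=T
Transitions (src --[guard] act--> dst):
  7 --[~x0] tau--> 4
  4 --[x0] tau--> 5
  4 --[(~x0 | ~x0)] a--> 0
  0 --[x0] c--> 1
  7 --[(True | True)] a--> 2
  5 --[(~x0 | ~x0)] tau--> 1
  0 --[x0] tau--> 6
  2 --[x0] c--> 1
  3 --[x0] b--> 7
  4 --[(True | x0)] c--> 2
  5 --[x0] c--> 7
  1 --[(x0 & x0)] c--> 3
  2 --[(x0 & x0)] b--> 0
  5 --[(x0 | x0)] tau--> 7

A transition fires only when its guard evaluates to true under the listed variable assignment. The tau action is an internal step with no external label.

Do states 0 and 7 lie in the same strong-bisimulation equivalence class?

Bisimulation quotient by refinement:
  P[0] = {{0,1,2,3,4,5,6,7}}
  P[1] = {{0,4,5},{1},{2},{3},{6},{7}}
  P[2] = {{0},{1},{2},{3},{4},{5},{6},{7}}
stable after 3 split(s): 8 block(s)
class of 0: {0}; class of 7: {7}

Answer: NOT BISIMILAR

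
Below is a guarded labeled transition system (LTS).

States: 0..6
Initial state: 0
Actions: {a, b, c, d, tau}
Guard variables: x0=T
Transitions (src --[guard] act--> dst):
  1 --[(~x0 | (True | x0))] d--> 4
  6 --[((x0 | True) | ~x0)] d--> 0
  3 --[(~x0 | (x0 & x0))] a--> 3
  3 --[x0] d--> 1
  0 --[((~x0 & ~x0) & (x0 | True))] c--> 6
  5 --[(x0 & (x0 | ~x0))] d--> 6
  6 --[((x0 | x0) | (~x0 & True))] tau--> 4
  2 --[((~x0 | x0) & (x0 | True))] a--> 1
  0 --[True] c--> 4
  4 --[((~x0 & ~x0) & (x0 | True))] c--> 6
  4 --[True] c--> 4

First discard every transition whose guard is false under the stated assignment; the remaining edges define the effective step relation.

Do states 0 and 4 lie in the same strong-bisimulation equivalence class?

Compute ~ classes (split until stable):
  π0 = {{0,1,2,3,4,5,6}}
  π1 = {{0,4},{1,5},{2},{3},{6}}
  π2 = {{0,4},{1},{2},{3},{5},{6}}
Fixed point at round 3; 6 class(es).
0∈{0,4}, 4∈{0,4}

Answer: BISIMILAR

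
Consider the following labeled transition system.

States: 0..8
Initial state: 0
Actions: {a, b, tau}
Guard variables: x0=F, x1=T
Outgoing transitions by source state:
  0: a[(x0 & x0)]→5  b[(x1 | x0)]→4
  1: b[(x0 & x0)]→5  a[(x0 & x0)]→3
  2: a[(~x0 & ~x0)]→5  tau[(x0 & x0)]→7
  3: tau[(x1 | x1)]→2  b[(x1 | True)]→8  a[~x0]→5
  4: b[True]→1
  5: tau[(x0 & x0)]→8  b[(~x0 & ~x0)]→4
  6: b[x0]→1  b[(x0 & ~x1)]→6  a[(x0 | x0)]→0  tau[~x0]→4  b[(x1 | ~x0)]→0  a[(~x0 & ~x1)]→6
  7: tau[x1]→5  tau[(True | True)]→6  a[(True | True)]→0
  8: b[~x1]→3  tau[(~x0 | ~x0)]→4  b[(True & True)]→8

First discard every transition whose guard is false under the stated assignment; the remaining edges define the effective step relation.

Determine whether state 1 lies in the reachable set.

Answer: REACHABLE

Analysis:
After dropping false guards: 14 live edges.
L0 = {0}
L1 = {4}  cumulative {0,4}
L2 = {1}  cumulative {0,1,4}
Reachable = {0,1,4}
witness 1: b·b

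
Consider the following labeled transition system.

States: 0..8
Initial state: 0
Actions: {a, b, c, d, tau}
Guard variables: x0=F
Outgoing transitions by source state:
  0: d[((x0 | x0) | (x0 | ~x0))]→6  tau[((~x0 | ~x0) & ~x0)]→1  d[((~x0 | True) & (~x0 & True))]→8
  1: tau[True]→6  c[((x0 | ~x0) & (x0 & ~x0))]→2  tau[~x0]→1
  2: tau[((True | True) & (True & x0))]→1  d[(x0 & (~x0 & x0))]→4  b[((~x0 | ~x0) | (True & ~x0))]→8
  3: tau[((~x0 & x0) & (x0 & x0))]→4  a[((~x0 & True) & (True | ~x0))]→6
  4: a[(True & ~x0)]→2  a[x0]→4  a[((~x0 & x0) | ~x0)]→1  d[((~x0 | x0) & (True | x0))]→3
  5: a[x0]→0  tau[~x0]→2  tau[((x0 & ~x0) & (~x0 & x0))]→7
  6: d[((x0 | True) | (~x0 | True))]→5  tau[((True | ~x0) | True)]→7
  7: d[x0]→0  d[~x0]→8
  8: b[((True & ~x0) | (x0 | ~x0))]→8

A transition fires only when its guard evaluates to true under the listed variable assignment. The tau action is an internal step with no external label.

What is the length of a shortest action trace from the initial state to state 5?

BFS to 5:
  depth 0: {0}
  depth 1: {1,6,8}
  depth 2: {5,7}
first hit 5 at d=2 via d·d

Answer: 2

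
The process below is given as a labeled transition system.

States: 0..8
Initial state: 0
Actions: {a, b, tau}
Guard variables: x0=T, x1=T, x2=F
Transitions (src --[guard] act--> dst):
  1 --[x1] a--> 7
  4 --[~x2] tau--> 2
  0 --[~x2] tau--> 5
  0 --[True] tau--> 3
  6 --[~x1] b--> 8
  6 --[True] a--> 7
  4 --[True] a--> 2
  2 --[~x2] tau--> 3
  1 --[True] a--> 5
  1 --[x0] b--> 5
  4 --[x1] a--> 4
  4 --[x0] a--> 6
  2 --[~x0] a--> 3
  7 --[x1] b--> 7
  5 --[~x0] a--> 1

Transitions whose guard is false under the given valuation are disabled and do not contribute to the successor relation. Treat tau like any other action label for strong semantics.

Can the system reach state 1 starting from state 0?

12 transition(s) survive guard evaluation.
depth 0: {0}
depth 1: {3,5}  cumulative {0,3,5}
Reach set: {0,3,5}

Answer: UNREACHABLE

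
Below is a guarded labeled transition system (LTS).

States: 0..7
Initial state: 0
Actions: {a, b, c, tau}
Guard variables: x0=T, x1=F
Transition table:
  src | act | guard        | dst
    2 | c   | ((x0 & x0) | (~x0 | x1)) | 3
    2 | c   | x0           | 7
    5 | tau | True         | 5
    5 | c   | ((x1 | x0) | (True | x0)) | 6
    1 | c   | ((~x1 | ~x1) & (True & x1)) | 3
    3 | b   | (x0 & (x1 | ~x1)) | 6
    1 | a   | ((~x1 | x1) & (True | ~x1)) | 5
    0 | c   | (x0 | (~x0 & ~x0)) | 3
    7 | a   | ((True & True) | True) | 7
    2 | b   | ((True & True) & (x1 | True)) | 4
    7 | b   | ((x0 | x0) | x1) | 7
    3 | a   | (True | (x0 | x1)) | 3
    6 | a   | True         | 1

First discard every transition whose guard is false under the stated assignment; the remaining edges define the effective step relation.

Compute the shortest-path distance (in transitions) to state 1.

Breadth-first toward 1:
  depth 0: {0}
  depth 1: {3}
  depth 2: {6}
  depth 3: {1}
1 enters at depth 3; path c·b·a

Answer: 3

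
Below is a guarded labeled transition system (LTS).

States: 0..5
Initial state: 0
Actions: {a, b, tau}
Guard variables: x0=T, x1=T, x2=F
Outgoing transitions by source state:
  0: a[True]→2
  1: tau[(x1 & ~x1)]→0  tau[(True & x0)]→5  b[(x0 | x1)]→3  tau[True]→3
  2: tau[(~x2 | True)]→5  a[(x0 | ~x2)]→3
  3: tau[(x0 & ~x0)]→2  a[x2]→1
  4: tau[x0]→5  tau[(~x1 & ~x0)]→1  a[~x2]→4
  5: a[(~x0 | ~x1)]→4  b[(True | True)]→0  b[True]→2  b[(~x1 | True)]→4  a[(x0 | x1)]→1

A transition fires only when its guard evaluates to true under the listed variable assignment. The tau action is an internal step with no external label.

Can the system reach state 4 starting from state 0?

Answer: REACHABLE

Analysis:
Guard filter leaves 12 enabled edge(s).
Layer 0: {0}
Layer 1: {2}  cumulative {0,2}
Layer 2: {3,5}  cumulative {0,2,3,5}
Layer 3: {1,4}  cumulative {0,1,2,3,4,5}
Reachable = {0,1,2,3,4,5}
witness 4: a·tau·b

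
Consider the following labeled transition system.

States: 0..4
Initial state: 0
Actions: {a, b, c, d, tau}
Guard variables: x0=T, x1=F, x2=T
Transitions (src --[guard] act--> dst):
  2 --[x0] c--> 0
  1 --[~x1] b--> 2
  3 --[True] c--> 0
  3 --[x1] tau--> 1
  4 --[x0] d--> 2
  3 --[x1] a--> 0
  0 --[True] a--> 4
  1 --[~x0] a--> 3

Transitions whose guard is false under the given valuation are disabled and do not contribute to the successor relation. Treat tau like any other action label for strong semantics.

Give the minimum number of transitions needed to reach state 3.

Layered search for 3:
  L0 = {0}
  L1 = {4}
  L2 = {2}
3 never appears.

Answer: UNREACHABLE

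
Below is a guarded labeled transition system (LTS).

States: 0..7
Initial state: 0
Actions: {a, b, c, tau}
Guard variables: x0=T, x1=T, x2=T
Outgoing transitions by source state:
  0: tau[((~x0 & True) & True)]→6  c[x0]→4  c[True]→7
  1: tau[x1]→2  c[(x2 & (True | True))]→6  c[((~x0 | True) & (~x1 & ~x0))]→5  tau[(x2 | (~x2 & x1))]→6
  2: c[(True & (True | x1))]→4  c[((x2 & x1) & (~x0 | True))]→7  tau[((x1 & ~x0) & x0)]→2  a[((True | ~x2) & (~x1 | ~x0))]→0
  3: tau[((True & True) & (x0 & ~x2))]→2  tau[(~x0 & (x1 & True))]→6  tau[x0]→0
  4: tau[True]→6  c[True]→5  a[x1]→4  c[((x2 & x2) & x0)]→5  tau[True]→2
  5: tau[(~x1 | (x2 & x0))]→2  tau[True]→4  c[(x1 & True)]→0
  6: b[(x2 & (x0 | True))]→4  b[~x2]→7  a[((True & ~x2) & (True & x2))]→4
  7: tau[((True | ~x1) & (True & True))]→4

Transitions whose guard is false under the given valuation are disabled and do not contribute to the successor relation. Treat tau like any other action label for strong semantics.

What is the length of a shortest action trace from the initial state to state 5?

Layered search for 5:
  depth 0: {0}
  depth 1: {4,7}
  depth 2: {2,5,6}
5 enters at depth 2; path c·c

Answer: 2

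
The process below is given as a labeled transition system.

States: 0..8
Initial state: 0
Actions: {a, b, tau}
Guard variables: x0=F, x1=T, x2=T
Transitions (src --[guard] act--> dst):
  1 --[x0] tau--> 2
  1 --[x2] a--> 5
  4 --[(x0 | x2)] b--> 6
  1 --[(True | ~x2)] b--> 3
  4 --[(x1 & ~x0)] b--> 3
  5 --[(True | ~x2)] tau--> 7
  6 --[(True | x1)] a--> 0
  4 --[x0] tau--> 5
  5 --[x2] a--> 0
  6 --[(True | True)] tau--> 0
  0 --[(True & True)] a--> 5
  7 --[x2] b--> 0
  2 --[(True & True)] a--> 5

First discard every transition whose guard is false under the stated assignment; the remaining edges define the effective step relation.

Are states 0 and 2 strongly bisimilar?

Bisimulation quotient by refinement:
  π0 = {{0,1,2,3,4,5,6,7,8}}
  π1 = {{0,2},{1},{3,8},{4,7},{5,6}}
  π2 = {{0,2},{1},{3,8},{4},{5},{6},{7}}
stable after 3 split(s): 7 block(s)
[0]={0,2}  [2]={0,2}

Answer: BISIMILAR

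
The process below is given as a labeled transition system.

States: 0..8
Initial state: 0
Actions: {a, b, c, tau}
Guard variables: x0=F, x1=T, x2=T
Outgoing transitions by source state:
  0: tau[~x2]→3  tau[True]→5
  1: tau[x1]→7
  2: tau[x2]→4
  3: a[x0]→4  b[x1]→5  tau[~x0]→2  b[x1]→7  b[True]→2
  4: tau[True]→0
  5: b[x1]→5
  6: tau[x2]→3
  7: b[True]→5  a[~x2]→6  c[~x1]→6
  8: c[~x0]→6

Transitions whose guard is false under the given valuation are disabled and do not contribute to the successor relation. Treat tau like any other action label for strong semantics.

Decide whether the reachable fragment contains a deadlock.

Answer: DEADLOCK-FREE

Analysis:
Reach set: {0,5}
  0: tau→5  [1 out]
  5: b→5  [1 out]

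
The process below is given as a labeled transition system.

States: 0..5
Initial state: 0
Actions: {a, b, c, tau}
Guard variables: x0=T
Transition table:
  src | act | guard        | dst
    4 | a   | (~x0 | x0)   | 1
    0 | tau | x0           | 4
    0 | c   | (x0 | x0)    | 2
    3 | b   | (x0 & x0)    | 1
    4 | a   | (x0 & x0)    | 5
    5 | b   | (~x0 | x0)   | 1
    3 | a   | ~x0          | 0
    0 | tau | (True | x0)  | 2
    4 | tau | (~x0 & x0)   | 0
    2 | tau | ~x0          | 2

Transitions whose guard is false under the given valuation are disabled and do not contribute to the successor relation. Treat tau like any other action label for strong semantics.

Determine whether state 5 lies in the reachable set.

Answer: REACHABLE

Trace:
Guard filter leaves 7 enabled edge(s).
Layer 0: {0}
Layer 1: {2,4}  cumulative {0,2,4}
Layer 2: {1,5}  cumulative {0,1,2,4,5}
Reach set: {0,1,2,4,5}
trace reaching 5: tau·a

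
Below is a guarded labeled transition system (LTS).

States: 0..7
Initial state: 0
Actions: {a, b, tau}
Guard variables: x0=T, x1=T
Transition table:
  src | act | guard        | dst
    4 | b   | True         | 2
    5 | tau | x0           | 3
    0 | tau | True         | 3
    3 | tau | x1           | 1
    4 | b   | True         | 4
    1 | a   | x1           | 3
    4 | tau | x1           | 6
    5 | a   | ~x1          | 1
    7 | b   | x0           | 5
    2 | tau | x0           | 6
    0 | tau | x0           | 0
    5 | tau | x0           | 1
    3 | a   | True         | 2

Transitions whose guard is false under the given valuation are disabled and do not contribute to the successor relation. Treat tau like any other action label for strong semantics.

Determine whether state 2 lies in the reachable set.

After dropping false guards: 12 live edges.
Layer 0: {0}
Layer 1: {3}  now seen {0,3}
Layer 2: {1,2}  now seen {0,1,2,3}
Layer 3: {6}  now seen {0,1,2,3,6}
R = {0,1,2,3,6}
trace reaching 2: tau·a

Answer: REACHABLE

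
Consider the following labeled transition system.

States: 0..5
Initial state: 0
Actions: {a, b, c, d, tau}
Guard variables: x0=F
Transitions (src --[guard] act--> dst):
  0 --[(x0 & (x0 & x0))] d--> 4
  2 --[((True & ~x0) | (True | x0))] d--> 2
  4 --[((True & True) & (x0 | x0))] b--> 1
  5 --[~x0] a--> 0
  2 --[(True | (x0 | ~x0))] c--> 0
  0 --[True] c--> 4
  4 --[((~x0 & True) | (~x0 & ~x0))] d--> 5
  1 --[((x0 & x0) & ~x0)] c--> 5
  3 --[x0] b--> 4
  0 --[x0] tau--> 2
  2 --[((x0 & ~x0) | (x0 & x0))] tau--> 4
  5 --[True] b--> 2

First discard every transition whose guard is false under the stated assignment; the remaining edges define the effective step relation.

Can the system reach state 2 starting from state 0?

After dropping false guards: 6 live edges.
L0 = {0}
L1 = {4}  total {0,4}
L2 = {5}  total {0,4,5}
L3 = {2}  total {0,2,4,5}
Reach set: {0,2,4,5}
witness 2: c·d·b

Answer: REACHABLE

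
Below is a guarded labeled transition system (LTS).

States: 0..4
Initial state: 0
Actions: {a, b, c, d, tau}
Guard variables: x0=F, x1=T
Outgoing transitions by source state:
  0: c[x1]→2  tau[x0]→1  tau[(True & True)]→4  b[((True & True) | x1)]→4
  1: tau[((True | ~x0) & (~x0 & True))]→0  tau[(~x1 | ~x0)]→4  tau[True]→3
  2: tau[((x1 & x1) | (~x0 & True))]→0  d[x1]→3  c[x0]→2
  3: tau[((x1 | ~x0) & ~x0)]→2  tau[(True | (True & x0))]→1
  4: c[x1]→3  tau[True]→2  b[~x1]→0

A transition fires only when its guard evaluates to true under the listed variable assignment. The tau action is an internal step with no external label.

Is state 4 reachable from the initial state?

Answer: REACHABLE

Trace:
Guard filter leaves 12 enabled edge(s).
L0 = {0}
L1 = {2,4}  now seen {0,2,4}
L2 = {3}  now seen {0,2,3,4}
L3 = {1}  now seen {0,1,2,3,4}
Reachable = {0,1,2,3,4}
trace reaching 4: tau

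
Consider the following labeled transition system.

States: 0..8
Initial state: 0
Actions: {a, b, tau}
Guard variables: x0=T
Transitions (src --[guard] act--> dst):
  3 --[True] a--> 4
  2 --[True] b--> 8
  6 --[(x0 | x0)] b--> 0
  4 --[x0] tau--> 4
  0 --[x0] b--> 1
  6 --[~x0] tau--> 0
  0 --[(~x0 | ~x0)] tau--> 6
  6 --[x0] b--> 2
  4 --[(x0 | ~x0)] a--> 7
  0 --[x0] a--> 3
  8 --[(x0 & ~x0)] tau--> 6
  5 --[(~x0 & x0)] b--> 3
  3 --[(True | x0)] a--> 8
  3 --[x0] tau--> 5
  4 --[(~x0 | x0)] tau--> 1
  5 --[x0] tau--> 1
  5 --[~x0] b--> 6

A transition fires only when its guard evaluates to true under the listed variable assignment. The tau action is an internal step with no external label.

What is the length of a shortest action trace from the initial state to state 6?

Answer: UNREACHABLE

Trace:
BFS to 6:
  L0 = {0}
  L1 = {1,3}
  L2 = {4,5,8}
  L3 = {7}
6 never appears.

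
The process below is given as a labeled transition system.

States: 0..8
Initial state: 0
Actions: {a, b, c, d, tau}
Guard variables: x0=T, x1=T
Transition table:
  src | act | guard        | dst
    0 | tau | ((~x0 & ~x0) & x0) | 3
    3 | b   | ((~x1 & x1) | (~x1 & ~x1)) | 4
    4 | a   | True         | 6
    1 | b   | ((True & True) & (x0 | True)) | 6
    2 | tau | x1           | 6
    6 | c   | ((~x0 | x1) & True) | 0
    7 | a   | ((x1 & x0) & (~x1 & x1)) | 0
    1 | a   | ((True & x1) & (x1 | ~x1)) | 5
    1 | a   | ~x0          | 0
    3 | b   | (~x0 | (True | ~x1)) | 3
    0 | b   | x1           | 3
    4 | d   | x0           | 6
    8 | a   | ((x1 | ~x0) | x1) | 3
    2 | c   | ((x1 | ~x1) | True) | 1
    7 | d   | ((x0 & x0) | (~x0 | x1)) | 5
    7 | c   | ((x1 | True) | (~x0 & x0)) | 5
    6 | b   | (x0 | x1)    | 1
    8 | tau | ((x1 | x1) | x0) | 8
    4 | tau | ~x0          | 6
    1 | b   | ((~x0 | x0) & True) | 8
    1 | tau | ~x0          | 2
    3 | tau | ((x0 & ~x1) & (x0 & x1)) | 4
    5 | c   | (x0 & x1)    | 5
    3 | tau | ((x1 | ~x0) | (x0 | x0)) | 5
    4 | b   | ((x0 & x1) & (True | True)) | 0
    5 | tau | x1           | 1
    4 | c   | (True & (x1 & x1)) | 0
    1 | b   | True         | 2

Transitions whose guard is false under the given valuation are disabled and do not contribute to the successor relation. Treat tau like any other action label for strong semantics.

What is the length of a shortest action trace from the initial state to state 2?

Answer: 4

Working:
Layered search for 2:
  L0 = {0}
  L1 = {3}
  L2 = {5}
  L3 = {1}
  L4 = {2,6,8}
first hit 2 at d=4 via b·tau·tau·b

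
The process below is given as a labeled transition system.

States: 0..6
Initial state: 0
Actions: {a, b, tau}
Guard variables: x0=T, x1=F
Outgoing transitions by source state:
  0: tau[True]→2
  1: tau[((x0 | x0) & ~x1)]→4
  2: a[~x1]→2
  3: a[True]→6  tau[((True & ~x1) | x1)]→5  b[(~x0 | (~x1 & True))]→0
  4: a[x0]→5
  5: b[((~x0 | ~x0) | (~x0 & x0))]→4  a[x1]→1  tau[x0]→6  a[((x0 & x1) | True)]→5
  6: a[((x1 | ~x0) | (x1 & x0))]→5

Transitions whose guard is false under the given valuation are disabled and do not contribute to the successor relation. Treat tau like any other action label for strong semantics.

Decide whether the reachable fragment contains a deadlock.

Reach set: {0,2}
  0: tau→2  [1 exit(s)]
  2: a→2  [1 exit(s)]

Answer: DEADLOCK-FREE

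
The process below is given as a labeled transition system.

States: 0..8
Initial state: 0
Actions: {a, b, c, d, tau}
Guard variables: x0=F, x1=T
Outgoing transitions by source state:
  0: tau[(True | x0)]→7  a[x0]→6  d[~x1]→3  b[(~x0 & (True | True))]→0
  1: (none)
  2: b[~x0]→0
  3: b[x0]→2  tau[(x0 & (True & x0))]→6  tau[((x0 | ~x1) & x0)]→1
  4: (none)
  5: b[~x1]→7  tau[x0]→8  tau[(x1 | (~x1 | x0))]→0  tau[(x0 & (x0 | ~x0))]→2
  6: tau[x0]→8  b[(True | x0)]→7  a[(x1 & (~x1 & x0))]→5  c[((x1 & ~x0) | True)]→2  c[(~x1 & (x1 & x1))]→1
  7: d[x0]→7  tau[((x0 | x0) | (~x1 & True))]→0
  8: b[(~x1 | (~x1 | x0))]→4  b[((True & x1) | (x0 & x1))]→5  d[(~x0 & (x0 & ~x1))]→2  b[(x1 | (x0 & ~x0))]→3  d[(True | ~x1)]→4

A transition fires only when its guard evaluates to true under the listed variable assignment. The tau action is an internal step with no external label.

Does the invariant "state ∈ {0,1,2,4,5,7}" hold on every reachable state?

Inv-set: {0,1,2,4,5,7}
Reachable = {0,7}
  0: safe
  7: safe

Answer: INVARIANT HOLDS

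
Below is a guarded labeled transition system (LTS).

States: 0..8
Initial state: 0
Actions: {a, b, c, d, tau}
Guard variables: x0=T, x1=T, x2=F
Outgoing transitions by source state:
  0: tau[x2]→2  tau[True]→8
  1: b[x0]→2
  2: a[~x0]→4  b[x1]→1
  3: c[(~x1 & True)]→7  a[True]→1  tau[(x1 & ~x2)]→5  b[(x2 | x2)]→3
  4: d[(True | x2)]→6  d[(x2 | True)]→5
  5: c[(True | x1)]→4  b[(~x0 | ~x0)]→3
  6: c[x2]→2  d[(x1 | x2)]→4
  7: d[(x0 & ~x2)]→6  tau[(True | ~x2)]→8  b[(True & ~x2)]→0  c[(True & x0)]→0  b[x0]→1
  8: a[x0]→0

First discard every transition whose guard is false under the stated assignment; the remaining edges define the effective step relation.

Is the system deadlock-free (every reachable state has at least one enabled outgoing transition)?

Answer: DEADLOCK-FREE

Working:
R = {0,8}
  0: tau→8  [deg 1]
  8: a→0  [deg 1]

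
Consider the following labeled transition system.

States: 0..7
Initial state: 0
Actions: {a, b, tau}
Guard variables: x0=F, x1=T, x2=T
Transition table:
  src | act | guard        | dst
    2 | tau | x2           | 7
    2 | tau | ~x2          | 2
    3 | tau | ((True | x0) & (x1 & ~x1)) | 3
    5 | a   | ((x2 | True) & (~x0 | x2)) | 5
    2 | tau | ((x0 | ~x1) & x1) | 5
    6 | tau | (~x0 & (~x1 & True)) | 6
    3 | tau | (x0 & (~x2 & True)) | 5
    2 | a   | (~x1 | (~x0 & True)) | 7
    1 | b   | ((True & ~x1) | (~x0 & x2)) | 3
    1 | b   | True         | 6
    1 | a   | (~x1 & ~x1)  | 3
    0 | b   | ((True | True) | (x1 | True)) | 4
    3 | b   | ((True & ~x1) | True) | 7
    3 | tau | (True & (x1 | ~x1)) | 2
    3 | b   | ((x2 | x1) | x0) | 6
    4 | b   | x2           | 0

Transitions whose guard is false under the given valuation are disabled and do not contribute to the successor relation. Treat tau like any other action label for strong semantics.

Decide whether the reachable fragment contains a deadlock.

Answer: DEADLOCK-FREE

Analysis:
R = {0,4}
  0: b→4  [1 exit(s)]
  4: b→0  [1 exit(s)]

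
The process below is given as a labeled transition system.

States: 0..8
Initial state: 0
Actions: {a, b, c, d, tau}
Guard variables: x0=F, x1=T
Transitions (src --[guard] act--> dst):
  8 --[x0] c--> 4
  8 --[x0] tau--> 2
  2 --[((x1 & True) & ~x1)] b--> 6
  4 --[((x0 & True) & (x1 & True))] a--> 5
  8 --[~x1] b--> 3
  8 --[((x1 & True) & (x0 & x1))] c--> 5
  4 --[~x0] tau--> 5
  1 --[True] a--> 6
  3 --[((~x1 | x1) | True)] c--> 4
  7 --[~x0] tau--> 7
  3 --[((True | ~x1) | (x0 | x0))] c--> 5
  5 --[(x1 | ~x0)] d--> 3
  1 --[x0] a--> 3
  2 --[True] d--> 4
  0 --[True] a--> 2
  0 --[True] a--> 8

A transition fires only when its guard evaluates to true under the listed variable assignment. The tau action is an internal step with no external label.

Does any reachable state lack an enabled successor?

Reachable = {0,2,3,4,5,8}
  0: a→2  a→8  [deg 2]
  2: d→4  [deg 1]
  3: c→4  c→5  [deg 2]
  4: tau→5  [deg 1]
  5: d→3  [deg 1]
  8: ∅  [STUCK]
trace reaching 8: a

Answer: DEADLOCK at state 8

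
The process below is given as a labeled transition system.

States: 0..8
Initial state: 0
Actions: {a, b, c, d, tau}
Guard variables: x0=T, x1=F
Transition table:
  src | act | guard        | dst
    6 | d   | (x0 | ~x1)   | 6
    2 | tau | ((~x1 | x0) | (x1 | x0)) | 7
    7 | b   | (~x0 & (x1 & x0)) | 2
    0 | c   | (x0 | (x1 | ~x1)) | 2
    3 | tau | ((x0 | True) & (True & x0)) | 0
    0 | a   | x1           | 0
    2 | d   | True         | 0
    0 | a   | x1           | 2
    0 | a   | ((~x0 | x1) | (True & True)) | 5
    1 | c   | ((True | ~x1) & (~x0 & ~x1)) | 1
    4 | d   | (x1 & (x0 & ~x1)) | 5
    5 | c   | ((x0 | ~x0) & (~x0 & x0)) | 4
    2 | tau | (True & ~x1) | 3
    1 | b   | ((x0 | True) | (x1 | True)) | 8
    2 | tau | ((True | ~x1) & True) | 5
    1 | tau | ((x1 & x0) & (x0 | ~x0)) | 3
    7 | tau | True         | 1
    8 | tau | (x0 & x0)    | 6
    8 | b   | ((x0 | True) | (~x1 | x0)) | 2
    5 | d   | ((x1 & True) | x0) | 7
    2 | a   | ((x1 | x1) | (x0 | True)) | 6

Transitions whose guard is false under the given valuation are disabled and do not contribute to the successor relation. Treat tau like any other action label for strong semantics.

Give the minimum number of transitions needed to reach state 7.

Layered search for 7:
  L0 = {0}
  L1 = {2,5}
  L2 = {3,6,7}
7 enters at depth 2; path a·d

Answer: 2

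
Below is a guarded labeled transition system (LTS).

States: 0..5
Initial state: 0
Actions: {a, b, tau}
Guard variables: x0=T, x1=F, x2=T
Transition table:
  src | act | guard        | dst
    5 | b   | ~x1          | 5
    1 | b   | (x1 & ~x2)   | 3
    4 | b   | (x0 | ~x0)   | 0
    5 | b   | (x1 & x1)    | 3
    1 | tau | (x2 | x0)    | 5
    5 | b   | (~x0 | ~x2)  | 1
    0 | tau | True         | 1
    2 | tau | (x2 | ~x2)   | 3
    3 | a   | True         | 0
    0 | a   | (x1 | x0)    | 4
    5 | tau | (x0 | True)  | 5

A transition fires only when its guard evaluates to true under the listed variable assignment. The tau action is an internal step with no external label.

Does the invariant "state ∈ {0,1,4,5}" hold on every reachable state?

Safe = {0,1,4,5}
Reach set: {0,1,4,5}
  0: ok
  1: ok
  4: ok
  5: ok

Answer: INVARIANT HOLDS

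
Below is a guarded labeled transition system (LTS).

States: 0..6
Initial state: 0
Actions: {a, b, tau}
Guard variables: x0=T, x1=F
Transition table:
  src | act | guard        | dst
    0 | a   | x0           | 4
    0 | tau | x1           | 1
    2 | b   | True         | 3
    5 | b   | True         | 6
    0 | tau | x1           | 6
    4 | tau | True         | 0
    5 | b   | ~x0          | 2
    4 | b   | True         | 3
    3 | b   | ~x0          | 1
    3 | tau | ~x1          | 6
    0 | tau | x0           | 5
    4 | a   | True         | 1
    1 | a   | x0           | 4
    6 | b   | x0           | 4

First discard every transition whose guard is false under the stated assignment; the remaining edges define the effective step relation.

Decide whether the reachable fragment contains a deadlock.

Reach set: {0,1,3,4,5,6}
  0: a→4  tau→5  [deg 2]
  1: a→4  [deg 1]
  3: tau→6  [deg 1]
  4: a→1  b→3  tau→0  [deg 3]
  5: b→6  [deg 1]
  6: b→4  [deg 1]

Answer: DEADLOCK-FREE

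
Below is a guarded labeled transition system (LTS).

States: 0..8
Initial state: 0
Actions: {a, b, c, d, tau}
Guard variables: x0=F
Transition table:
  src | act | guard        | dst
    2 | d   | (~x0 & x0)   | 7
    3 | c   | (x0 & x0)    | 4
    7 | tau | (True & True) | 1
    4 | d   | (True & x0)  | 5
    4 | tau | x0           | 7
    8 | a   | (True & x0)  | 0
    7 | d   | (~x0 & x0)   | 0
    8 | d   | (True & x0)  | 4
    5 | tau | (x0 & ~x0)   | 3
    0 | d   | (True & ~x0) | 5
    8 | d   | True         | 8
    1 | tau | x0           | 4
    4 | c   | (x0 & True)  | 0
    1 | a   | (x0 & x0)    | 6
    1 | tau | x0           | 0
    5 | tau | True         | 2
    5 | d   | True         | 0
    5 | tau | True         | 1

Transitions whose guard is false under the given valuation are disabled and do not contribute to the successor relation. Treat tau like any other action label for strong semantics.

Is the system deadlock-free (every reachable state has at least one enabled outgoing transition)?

R = {0,1,2,5}
  0: d→5  [deg 1]
  1: ∅  [STUCK]
  2: ∅  [STUCK]
  5: d→0  tau→1  tau→2  [deg 3]
witness 1: d·tau

Answer: DEADLOCK at state 1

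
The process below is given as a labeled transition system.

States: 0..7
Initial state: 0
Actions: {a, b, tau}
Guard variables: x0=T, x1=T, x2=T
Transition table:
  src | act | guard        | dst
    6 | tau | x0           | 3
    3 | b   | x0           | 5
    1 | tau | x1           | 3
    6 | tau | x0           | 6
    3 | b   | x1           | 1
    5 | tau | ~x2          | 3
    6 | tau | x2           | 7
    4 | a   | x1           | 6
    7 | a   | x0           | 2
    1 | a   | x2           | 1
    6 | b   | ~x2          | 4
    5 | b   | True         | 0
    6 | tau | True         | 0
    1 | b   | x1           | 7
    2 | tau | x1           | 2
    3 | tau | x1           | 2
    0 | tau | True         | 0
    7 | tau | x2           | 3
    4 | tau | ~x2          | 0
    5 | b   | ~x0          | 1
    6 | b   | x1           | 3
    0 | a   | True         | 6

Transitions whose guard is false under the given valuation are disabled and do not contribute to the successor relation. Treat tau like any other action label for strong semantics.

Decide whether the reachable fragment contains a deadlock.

Answer: DEADLOCK-FREE

Analysis:
R = {0,1,2,3,5,6,7}
  0: a→6  tau→0  [2 out]
  1: a→1  b→7  tau→3  [3 out]
  2: tau→2  [1 out]
  3: b→1  b→5  tau→2  [3 out]
  5: b→0  [1 out]
  6: b→3  tau→0  tau→3  tau→6  tau→7  [5 out]
  7: a→2  tau→3  [2 out]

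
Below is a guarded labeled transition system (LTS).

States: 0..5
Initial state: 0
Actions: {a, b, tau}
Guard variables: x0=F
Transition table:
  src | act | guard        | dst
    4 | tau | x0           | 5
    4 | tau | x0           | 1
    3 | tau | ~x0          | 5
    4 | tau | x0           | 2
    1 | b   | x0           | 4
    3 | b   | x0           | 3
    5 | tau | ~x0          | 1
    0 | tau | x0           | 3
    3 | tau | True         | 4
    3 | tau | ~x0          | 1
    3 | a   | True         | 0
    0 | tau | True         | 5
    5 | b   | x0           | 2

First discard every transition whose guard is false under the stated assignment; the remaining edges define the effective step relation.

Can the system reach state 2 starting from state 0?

Answer: UNREACHABLE

Working:
6 transition(s) survive guard evaluation.
Layer 0: {0}
Layer 1: {5}  cumulative {0,5}
Layer 2: {1}  cumulative {0,1,5}
Reach set: {0,1,5}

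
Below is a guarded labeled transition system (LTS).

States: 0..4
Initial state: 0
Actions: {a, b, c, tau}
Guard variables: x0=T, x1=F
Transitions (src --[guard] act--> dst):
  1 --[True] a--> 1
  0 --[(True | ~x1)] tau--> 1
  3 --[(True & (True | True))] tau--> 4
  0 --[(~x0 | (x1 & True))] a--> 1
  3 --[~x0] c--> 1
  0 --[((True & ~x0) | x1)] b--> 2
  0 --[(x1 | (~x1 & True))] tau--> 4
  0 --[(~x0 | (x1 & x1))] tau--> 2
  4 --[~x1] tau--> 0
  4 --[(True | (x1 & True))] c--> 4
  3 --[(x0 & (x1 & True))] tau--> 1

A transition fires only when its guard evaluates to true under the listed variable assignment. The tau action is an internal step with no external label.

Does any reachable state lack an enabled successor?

R = {0,1,4}
  0: tau→1  tau→4  [2 exit(s)]
  1: a→1  [1 exit(s)]
  4: c→4  tau→0  [2 exit(s)]

Answer: DEADLOCK-FREE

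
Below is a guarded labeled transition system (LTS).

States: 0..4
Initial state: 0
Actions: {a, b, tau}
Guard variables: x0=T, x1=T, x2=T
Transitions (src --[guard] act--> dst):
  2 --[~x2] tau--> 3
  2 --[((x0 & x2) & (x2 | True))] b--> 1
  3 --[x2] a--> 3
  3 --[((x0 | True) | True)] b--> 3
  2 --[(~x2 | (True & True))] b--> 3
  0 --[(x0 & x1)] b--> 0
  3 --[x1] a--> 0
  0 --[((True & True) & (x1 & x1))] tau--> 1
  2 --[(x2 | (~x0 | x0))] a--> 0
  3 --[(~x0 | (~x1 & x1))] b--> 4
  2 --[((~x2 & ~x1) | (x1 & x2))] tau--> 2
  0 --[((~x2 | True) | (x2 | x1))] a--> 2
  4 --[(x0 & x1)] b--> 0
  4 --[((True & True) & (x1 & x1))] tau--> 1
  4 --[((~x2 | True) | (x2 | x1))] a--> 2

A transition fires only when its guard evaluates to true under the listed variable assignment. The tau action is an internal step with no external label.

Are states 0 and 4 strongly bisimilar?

Refine partition for ~:
  π0 = {{0,1,2,3,4}}
  π1 = {{0,2,4},{1},{3}}
  π2 = {{0,4},{1},{2},{3}}
Fixed point at round 3; 4 class(es).
class of 0: {0,4}; class of 4: {0,4}

Answer: BISIMILAR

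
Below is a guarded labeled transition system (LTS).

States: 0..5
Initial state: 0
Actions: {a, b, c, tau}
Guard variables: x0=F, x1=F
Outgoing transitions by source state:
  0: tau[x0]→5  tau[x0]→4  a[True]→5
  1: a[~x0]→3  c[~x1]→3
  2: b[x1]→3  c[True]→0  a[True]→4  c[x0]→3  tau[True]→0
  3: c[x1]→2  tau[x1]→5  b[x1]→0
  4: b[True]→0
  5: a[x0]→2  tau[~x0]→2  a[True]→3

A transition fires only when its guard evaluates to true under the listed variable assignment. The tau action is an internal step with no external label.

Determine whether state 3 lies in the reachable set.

Guard filter leaves 9 enabled edge(s).
L0 = {0}
L1 = {5}  total {0,5}
L2 = {2,3}  total {0,2,3,5}
L3 = {4}  total {0,2,3,4,5}
R = {0,2,3,4,5}
witness 3: a·a

Answer: REACHABLE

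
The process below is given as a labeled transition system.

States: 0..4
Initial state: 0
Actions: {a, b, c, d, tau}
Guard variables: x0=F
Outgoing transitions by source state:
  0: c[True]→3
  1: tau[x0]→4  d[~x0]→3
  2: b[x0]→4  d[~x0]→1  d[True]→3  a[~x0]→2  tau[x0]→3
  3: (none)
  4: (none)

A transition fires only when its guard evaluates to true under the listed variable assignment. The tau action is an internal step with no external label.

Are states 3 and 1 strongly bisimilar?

Refine partition for ~:
  P[0] = {{0,1,2,3,4}}
  P[1] = {{0},{1},{2},{3,4}}
stable after 2 split(s): 4 block(s)
3∈{3,4}, 1∈{1}

Answer: NOT BISIMILAR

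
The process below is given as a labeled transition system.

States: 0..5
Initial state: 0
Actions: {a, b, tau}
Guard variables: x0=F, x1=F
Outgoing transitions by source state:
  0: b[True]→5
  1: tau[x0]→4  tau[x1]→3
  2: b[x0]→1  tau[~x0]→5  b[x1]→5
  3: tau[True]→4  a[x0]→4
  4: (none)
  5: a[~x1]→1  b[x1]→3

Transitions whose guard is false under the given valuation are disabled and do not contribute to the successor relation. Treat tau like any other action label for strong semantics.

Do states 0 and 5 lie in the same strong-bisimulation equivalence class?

Answer: NOT BISIMILAR

Trace:
Compute ~ classes (split until stable):
  round 0: {{0,1,2,3,4,5}}
  round 1: {{0},{1,4},{2,3},{5}}
  round 2: {{0},{1,4},{2},{3},{5}}
stable after 3 split(s): 5 block(s)
class of 0: {0}; class of 5: {5}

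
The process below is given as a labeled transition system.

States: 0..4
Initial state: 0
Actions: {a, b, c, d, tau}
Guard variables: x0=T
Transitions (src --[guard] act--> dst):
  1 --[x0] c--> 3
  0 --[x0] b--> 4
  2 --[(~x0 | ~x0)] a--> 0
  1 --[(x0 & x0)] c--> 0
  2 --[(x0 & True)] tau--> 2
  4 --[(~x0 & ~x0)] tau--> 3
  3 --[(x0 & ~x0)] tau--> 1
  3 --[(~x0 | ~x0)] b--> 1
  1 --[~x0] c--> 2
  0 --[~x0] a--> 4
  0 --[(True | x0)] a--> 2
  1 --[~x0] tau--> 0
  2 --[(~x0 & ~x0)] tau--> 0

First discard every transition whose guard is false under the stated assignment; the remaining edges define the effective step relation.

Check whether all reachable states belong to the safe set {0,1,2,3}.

Answer: INVARIANT VIOLATED at state 4

Analysis:
Inv-set: {0,1,2,3}
R = {0,2,4}
  0: ok
  2: ok
  4: outside
counterexample path to 4: b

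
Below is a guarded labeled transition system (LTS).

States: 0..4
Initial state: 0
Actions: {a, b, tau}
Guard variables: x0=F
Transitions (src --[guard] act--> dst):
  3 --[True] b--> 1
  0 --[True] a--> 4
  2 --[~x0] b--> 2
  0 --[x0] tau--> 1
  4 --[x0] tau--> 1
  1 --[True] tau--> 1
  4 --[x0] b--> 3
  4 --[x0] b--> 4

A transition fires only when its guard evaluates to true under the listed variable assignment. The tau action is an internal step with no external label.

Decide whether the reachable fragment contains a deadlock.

R = {0,4}
  0: a→4  [1 out]
  4: ∅  [deadlock]
trace reaching 4: a

Answer: DEADLOCK at state 4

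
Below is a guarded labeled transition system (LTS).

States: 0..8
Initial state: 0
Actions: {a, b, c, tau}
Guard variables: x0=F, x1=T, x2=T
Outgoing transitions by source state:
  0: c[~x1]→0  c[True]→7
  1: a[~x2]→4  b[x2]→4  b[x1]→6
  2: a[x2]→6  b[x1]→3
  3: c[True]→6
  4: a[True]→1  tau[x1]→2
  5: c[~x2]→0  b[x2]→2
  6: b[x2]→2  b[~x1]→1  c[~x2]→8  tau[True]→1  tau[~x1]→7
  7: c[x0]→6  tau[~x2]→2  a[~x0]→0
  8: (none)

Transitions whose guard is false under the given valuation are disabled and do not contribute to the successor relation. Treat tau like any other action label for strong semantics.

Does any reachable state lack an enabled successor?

Reach set: {0,7}
  0: c→7  [1 exit(s)]
  7: a→0  [1 exit(s)]

Answer: DEADLOCK-FREE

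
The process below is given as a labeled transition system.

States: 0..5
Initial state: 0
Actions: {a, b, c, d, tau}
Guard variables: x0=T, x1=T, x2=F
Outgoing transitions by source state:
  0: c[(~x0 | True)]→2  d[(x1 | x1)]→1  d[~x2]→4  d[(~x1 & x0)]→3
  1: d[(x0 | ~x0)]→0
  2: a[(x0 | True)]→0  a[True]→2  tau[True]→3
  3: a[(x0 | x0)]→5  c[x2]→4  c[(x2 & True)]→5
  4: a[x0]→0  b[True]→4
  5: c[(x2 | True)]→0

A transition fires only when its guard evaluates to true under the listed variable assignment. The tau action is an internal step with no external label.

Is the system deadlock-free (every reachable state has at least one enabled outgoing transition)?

Answer: DEADLOCK-FREE

Analysis:
R = {0,1,2,3,4,5}
  0: c→2  d→1  d→4  [deg 3]
  1: d→0  [deg 1]
  2: a→0  a→2  tau→3  [deg 3]
  3: a→5  [deg 1]
  4: a→0  b→4  [deg 2]
  5: c→0  [deg 1]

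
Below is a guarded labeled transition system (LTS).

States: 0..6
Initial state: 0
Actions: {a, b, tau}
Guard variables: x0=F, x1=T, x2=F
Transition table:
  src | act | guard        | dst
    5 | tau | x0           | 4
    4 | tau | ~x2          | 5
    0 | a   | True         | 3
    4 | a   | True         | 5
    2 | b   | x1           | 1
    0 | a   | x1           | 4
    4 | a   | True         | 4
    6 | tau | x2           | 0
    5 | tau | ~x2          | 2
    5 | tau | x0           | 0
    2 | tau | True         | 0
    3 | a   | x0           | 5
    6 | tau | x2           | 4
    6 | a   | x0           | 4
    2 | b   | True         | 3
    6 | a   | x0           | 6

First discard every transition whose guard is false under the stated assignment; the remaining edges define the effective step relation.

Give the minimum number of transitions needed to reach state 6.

Answer: UNREACHABLE

Trace:
BFS to 6:
  depth 0: {0}
  depth 1: {3,4}
  depth 2: {5}
  depth 3: {2}
  depth 4: {1}
6 never appears.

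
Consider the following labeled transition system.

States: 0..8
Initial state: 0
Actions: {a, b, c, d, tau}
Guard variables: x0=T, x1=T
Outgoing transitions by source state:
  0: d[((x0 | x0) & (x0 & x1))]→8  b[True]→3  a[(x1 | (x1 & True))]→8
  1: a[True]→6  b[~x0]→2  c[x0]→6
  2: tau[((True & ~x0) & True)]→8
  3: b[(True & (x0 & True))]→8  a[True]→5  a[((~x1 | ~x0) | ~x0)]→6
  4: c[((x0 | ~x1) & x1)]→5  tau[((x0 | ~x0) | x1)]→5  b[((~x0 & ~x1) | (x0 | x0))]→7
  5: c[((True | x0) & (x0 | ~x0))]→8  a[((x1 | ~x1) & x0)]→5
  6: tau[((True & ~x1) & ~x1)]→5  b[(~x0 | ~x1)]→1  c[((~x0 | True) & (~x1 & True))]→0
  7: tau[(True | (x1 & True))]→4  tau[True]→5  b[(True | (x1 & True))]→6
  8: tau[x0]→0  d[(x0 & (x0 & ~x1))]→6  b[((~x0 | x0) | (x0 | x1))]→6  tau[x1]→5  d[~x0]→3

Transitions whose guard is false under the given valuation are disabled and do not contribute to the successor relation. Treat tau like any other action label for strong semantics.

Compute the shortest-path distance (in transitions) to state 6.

Answer: 2

Trace:
BFS to 6:
  L0 = {0}
  L1 = {3,8}
  L2 = {5,6}
first hit 6 at d=2 via a·b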